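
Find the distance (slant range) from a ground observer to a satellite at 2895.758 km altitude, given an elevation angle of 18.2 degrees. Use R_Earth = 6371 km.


h = 2895.758 km, el = 18.2 deg
d = -R_E*sin(el) + sqrt((R_E*sin(el))^2 + 2*R_E*h + h^2)
d = -6371.0000*sin(0.3176499) + sqrt((6371.0000*0.3123349)^2 + 2*6371.0000*2895.758 + 2895.758^2)
d = 5027.4362 km

5027.4362 km


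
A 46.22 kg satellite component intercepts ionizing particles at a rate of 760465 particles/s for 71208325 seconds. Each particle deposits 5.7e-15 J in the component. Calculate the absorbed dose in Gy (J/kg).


Total energy deposited = rate * time * E_per
  = 760465 * 71208325 * 5.7e-15 = 0.3086632 J
Dose = E_total / mass = 0.3086632 / 46.22
Dose = 0.006678131 Gy

0.0067 Gy


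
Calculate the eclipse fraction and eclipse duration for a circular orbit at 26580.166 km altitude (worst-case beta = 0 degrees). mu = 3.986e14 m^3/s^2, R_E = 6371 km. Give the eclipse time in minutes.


r = 32951.1660 km
T = 992.1244 min
Eclipse fraction = arcsin(R_E/r)/pi = arcsin(6371.0000/32951.1660)/pi
= arcsin(0.1933467)/pi = 0.06193422
Eclipse duration = 0.06193422 * 992.1244 = 61.4465 min

61.4465 minutes


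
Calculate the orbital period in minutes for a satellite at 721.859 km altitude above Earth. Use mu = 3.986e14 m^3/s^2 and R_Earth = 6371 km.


r = 7092.8590 km = 7.092859e+06 m
T = 2*pi*sqrt(r^3/mu) = 2*pi*sqrt(3.5683215e+20 / 3.986e14)
T = 5944.8816 s = 99.0814 min

99.0814 minutes


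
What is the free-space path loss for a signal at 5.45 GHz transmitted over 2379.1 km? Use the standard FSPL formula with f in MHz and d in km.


f = 5.45 GHz = 5450.0000 MHz
d = 2379.1 km
FSPL = 32.44 + 20*log10(5450.0000) + 20*log10(2379.1)
FSPL = 32.44 + 74.7279 + 67.5283
FSPL = 174.6962 dB

174.6962 dB


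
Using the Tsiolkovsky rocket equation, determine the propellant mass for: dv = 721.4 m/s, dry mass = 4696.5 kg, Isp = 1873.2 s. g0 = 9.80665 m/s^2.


ve = Isp * g0 = 1873.2 * 9.80665 = 18369.816780 m/s
mass ratio = exp(dv/ve) = exp(721.4/18369.816780) = 1.04005224
m_prop = m_dry * (mr - 1) = 4696.5 * (1.04005224 - 1)
m_prop = 188.1053 kg

188.1053 kg


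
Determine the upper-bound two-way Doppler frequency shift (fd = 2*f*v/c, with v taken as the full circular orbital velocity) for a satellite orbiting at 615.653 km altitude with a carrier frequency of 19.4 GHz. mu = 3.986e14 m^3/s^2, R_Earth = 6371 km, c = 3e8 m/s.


r = 6.986653e+06 m
v = sqrt(mu/r) = 7553.2535 m/s (worst-case radial velocity)
f = 19.4 GHz = 1.94e+10 Hz
fd = 2*f*v/c = 2*1.94e+10*7553.2535/3.0e+08
fd = 976887.4517 Hz

976887.4517 Hz


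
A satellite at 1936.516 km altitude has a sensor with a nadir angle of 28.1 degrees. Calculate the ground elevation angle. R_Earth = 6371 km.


r = R_E + alt = 8307.5160 km
Law of sines in the satellite / Earth-center / ground-point triangle:
  sin(nadir)/R_E = sin(90 + el)/r  =>  cos(el) = (r/R_E)*sin(nadir)
cos(el) = (8307.5160 / 6371.0000) * sin(28.1 deg) = 0.6141797
el = arccos(0.6141797) = 52.1077 deg
(Earth-central angle = 90 - nadir - el = 9.7923 deg)

52.1077 degrees


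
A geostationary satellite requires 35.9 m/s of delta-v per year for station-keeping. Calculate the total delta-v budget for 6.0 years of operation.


dV = rate * years = 35.9 * 6.0
dV = 215.4000 m/s

215.4000 m/s


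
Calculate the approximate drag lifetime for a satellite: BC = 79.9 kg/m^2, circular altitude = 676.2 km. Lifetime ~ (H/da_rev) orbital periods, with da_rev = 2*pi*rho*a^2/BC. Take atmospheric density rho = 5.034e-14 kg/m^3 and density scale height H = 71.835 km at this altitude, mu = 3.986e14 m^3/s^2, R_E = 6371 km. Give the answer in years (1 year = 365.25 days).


a = R_E + alt = 7047.2000 km = 7.0472e+06 m
da_rev = 2*pi*rho*a^2/BC = 2*pi*5.034e-14*(7.0472e+06)^2/79.9 = 0.196598181 m per revolution
N = H/da_rev = 71835.0000 m / 0.196598181 m = 365389.9533 revolutions
P = 2*pi*sqrt(a^3/mu) = 5887.5704 s
lifetime = N*P = 365389.9533 * 5887.5704 = 2.1512591e+09 s = 24898.8321 days
years = 24898.8321 / 365.25 = 68.1693 years

68.1693 years


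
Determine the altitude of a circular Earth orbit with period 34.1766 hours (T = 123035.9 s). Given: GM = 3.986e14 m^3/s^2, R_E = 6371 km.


T = 123035.9 s
r = (mu*T^2/(4*pi^2))^(1/3) = (3.986e14 * 123035.9^2 / (4*pi^2))^(1/3)
r = 5.3466336e+07 m = 53466.3355 km
alt = r - R_E = 53466.3355 - 6371 = 47095.3355 km

47095.3355 km


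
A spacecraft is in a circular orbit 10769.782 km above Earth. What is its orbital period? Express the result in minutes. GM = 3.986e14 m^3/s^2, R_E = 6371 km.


r = 17140.7820 km = 1.7140782e+07 m
T = 2*pi*sqrt(r^3/mu) = 2*pi*sqrt(5.0360716e+21 / 3.986e14)
T = 22333.5195 s = 372.2253 min

372.2253 minutes


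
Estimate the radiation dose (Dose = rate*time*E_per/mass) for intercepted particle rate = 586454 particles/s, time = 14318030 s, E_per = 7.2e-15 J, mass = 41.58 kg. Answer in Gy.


Total energy deposited = rate * time * E_per
  = 586454 * 14318030 * 7.2e-15 = 0.06045743 J
Dose = E_total / mass = 0.06045743 / 41.58
Dose = 0.001454003 Gy

0.0015 Gy


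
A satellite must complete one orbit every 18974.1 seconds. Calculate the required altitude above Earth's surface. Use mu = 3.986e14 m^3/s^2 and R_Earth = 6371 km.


T = 18974.1 s
r = (mu*T^2/(4*pi^2))^(1/3) = (3.986e14 * 18974.1^2 / (4*pi^2))^(1/3)
r = 1.5375644e+07 m = 15375.6438 km
alt = r - R_E = 15375.6438 - 6371 = 9004.6438 km

9004.6438 km


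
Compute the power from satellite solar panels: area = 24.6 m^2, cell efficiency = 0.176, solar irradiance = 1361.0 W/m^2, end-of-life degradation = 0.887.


P = area * eta * S * degradation
P = 24.6 * 0.176 * 1361.0 * 0.887
P = 5226.7234 W

5226.7234 W


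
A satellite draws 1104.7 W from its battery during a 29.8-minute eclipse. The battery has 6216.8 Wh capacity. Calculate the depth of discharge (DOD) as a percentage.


E_used = P * t / 60 = 1104.7 * 29.8 / 60 = 548.6677 Wh
DOD = E_used / E_total * 100 = 548.6677 / 6216.8 * 100
DOD = 8.8256 %

8.8256 %


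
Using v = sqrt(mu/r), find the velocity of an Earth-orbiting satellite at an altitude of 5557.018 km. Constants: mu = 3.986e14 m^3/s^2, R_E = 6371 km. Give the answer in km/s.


r = R_E + alt = 6371.0 + 5557.018 = 11928.0180 km = 1.1928018e+07 m
v = sqrt(mu/r) = sqrt(3.986e14 / 1.1928018e+07) = 5780.7542 m/s = 5.7808 km/s

5.7808 km/s


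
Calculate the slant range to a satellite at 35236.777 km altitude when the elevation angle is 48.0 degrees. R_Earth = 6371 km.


h = 35236.777 km, el = 48.0 deg
d = -R_E*sin(el) + sqrt((R_E*sin(el))^2 + 2*R_E*h + h^2)
d = -6371.0000*sin(0.837758) + sqrt((6371.0000*0.7431448)^2 + 2*6371.0000*35236.777 + 35236.777^2)
d = 36654.2353 km

36654.2353 km


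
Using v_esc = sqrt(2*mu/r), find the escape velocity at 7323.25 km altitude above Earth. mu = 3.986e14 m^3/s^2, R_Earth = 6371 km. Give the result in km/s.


r = 6371.0 + 7323.25 = 13694.2500 km = 1.369425e+07 m
v_esc = sqrt(2*mu/r) = sqrt(2*3.986e14 / 1.369425e+07)
v_esc = 7629.8240 m/s = 7.6298 km/s

7.6298 km/s


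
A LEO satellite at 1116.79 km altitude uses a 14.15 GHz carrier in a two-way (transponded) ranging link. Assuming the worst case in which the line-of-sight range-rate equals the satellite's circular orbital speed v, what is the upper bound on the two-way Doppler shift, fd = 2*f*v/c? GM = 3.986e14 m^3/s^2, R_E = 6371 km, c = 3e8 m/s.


r = 7.48779e+06 m
v = sqrt(mu/r) = 7296.1175 m/s (worst-case radial velocity)
f = 14.15 GHz = 1.415e+10 Hz
fd = 2*f*v/c = 2*1.415e+10*7296.1175/3.0e+08
fd = 688267.0839 Hz

688267.0839 Hz


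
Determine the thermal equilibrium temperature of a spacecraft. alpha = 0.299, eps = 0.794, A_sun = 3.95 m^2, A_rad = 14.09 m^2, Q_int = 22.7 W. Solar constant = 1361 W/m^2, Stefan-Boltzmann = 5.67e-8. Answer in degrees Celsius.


Numerator = alpha*S*A_sun + Q_int = 0.299*1361*3.95 + 22.7 = 1630.1091 W
Denominator = eps*sigma*A_rad = 0.794*5.67e-8*14.09 = 6.3432898e-07 W/K^4
T^4 = 2.5698164e+09 K^4
T = 225.1519 K = -47.9981 C

-47.9981 degrees Celsius


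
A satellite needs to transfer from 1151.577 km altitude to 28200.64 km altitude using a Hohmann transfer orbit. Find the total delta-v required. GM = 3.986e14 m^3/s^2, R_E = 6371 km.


r1 = 7522.5770 km = 7.522577e+06 m
r2 = 34571.6400 km = 3.457164e+07 m
dv1 = sqrt(mu/r1)*(sqrt(2*r2/(r1+r2)) - 1) = 2050.0728 m/s
dv2 = sqrt(mu/r2)*(1 - sqrt(2*r1/(r1+r2))) = 1365.5398 m/s
total dv = |dv1| + |dv2| = 2050.0728 + 1365.5398 = 3415.6126 m/s = 3.4156 km/s

3.4156 km/s


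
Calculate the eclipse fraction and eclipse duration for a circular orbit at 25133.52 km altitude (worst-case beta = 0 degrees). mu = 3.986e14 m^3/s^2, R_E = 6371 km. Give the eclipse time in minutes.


r = 31504.5200 km
T = 927.5114 min
Eclipse fraction = arcsin(R_E/r)/pi = arcsin(6371.0000/31504.5200)/pi
= arcsin(0.202225)/pi = 0.06481721
Eclipse duration = 0.06481721 * 927.5114 = 60.1187 min

60.1187 minutes


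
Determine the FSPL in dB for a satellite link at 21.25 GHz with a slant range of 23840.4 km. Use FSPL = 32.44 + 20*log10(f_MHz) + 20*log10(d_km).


f = 21.25 GHz = 21250.0000 MHz
d = 23840.4 km
FSPL = 32.44 + 20*log10(21250.0000) + 20*log10(23840.4)
FSPL = 32.44 + 86.5472 + 87.5463
FSPL = 206.5334 dB

206.5334 dB


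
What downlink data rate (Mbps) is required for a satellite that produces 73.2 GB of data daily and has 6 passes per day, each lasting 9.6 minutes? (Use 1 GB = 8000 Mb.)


total contact time = 6 * 9.6 * 60 = 3456.0000 s
data = 73.2 GB = 585600.0000 Mb
rate = 585600.0000 / 3456.0000 = 169.4444 Mbps

169.4444 Mbps


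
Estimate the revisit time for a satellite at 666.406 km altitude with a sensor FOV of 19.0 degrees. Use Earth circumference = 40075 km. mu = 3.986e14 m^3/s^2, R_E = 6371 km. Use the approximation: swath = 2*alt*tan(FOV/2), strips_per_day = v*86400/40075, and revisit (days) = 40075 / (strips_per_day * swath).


swath = 2*666.406*tan(0.1658063) = 223.0362 km
v = sqrt(mu/r) = 7525.9676 m/s = 7.5260 km/s
strips/day = v*86400/40075 = 7.5260*86400/40075 = 16.2257
coverage/day = strips * swath = 16.2257 * 223.0362 = 3618.9117 km
revisit = 40075 / 3618.9117 = 11.0738 days

11.0738 days


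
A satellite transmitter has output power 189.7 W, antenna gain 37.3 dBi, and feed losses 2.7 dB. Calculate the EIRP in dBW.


Pt = 189.7 W = 22.7807 dBW
EIRP = Pt_dBW + Gt - losses = 22.7807 + 37.3 - 2.7 = 57.3807 dBW

57.3807 dBW


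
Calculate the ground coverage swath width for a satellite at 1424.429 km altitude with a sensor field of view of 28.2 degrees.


FOV = 28.2 deg = 0.4921828 rad
swath = 2 * alt * tan(FOV/2) = 2 * 1424.429 * tan(0.2460914)
swath = 2 * 1424.429 * 0.2511826
swath = 715.5837 km

715.5837 km


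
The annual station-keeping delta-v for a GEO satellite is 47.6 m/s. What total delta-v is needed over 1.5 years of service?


dV = rate * years = 47.6 * 1.5
dV = 71.4000 m/s

71.4000 m/s


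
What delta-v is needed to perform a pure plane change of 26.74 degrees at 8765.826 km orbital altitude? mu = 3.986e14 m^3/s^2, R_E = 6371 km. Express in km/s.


r = 15136.8260 km = 1.5136826e+07 m
V = sqrt(mu/r) = 5131.5816 m/s
di = 26.74 deg = 0.466701 rad
dV = 2*V*sin(di/2) = 2*5131.5816*sin(0.2333505)
dV = 2373.2387 m/s = 2.3732 km/s

2.3732 km/s


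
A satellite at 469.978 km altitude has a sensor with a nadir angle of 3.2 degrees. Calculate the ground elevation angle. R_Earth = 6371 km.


r = R_E + alt = 6840.9780 km
Law of sines in the satellite / Earth-center / ground-point triangle:
  sin(nadir)/R_E = sin(90 + el)/r  =>  cos(el) = (r/R_E)*sin(nadir)
cos(el) = (6840.9780 / 6371.0000) * sin(3.2 deg) = 0.05993936
el = arccos(0.05993936) = 86.5637 deg
(Earth-central angle = 90 - nadir - el = 0.2363323 deg)

86.5637 degrees


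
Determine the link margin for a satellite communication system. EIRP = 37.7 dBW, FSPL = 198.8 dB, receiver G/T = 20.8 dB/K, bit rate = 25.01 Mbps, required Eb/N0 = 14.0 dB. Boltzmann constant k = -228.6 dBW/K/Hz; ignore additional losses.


C/N0 = EIRP - FSPL + G/T - k = 37.7 - 198.8 + 20.8 - (-228.6)
C/N0 = 88.3000 dB-Hz
R_b = 25.01 Mbps = 2.501e+07 bps -> 10*log10(R_b) = 73.9811 dB-Hz
Eb/N0 = C/N0 - 10*log10(R_b) = 88.3000 - 73.9811 = 14.3189 dB
Margin = Eb/N0 - Eb/N0_req = 14.3189 - 14.0 = 0.3188631 dB (link closes)

0.3189 dB


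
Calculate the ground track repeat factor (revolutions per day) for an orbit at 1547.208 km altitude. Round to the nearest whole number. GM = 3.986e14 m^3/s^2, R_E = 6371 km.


r = 7.918208e+06 m
T = 2*pi*sqrt(r^3/mu) = 7012.1562 s = 116.8693 min
revs/day = 1440 / 116.8693 = 12.3215
Rounded: 12 revolutions per day

12 revolutions per day


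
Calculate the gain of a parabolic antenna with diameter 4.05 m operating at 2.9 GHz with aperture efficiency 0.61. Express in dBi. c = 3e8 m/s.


lambda = c/f = 3e8 / 2.9e+09 = 0.1034483 m
G = eta*(pi*D/lambda)^2 = 0.61*(pi*4.05/0.1034483)^2
G = 9227.6925 (linear)
G = 10*log10(9227.6925) = 39.6509 dBi

39.6509 dBi


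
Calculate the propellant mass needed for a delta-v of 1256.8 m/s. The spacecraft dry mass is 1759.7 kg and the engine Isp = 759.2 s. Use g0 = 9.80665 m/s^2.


ve = Isp * g0 = 759.2 * 9.80665 = 7445.208680 m/s
mass ratio = exp(dv/ve) = exp(1256.8/7445.208680) = 1.18389109
m_prop = m_dry * (mr - 1) = 1759.7 * (1.18389109 - 1)
m_prop = 323.5932 kg

323.5932 kg


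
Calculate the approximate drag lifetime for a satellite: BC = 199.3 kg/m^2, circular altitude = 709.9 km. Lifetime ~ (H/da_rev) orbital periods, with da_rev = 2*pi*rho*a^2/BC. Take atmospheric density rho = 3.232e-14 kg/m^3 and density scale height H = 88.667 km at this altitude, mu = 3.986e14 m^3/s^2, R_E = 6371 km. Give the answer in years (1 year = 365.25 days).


a = R_E + alt = 7080.9000 km = 7.0809e+06 m
da_rev = 2*pi*rho*a^2/BC = 2*pi*3.232e-14*(7.0809e+06)^2/199.3 = 0.0510882285 m per revolution
N = H/da_rev = 88667.0000 m / 0.0510882285 m = 1.7355661e+06 revolutions
P = 2*pi*sqrt(a^3/mu) = 5929.8528 s
lifetime = N*P = 1.7355661e+06 * 5929.8528 = 1.0291652e+10 s = 119116.3401 days
years = 119116.3401 / 365.25 = 326.1228 years

326.1228 years


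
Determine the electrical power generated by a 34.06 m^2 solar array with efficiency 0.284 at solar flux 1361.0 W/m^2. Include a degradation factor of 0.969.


P = area * eta * S * degradation
P = 34.06 * 0.284 * 1361.0 * 0.969
P = 12756.8922 W

12756.8922 W


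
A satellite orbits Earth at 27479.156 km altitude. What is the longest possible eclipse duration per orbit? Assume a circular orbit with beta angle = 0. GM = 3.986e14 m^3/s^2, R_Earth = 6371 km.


r = 33850.1560 km
T = 1033.0016 min
Eclipse fraction = arcsin(R_E/r)/pi = arcsin(6371.0000/33850.1560)/pi
= arcsin(0.1882118)/pi = 0.06026915
Eclipse duration = 0.06026915 * 1033.0016 = 62.2581 min

62.2581 minutes


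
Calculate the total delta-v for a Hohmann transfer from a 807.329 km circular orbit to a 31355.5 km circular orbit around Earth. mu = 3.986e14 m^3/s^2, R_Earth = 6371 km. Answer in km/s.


r1 = 7178.3290 km = 7.178329e+06 m
r2 = 37726.5000 km = 3.77265e+07 m
dv1 = sqrt(mu/r1)*(sqrt(2*r2/(r1+r2)) - 1) = 2207.6402 m/s
dv2 = sqrt(mu/r2)*(1 - sqrt(2*r1/(r1+r2))) = 1412.5487 m/s
total dv = |dv1| + |dv2| = 2207.6402 + 1412.5487 = 3620.1889 m/s = 3.6202 km/s

3.6202 km/s


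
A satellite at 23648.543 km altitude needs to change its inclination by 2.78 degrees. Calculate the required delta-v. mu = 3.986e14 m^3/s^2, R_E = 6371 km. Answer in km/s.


r = 30019.5430 km = 3.0019543e+07 m
V = sqrt(mu/r) = 3643.9013 m/s
di = 2.78 deg = 0.04852015 rad
dV = 2*V*sin(di/2) = 2*3643.9013*sin(0.02426008)
dV = 176.7853 m/s = 0.1767853 km/s

0.1768 km/s


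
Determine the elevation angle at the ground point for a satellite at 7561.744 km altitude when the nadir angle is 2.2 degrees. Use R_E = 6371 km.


r = R_E + alt = 13932.7440 km
Law of sines in the satellite / Earth-center / ground-point triangle:
  sin(nadir)/R_E = sin(90 + el)/r  =>  cos(el) = (r/R_E)*sin(nadir)
cos(el) = (13932.7440 / 6371.0000) * sin(2.2 deg) = 0.08395032
el = arccos(0.08395032) = 85.1843 deg
(Earth-central angle = 90 - nadir - el = 2.6157 deg)

85.1843 degrees


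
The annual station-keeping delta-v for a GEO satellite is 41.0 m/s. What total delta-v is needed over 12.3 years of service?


dV = rate * years = 41.0 * 12.3
dV = 504.3000 m/s

504.3000 m/s


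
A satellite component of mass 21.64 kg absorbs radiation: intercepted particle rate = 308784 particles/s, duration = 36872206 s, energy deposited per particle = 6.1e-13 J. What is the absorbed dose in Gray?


Total energy deposited = rate * time * E_per
  = 308784 * 36872206 * 6.1e-13 = 6.9452 J
Dose = E_total / mass = 6.9452 / 21.64
Dose = 0.320942 Gy

0.3209 Gy


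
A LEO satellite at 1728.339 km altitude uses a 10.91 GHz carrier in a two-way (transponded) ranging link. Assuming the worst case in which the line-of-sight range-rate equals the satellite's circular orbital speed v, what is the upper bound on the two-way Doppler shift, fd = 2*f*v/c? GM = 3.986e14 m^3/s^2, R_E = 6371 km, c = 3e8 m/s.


r = 8.099339e+06 m
v = sqrt(mu/r) = 7015.2614 m/s (worst-case radial velocity)
f = 10.91 GHz = 1.091e+10 Hz
fd = 2*f*v/c = 2*1.091e+10*7015.2614/3.0e+08
fd = 510243.3465 Hz

510243.3465 Hz


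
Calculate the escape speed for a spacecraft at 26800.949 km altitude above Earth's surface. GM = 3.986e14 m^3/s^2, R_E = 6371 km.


r = 6371.0 + 26800.949 = 33171.9490 km = 3.3171949e+07 m
v_esc = sqrt(2*mu/r) = sqrt(2*3.986e14 / 3.3171949e+07)
v_esc = 4902.2804 m/s = 4.9023 km/s

4.9023 km/s


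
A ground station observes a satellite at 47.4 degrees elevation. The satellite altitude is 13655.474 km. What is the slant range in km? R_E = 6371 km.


h = 13655.474 km, el = 47.4 deg
d = -R_E*sin(el) + sqrt((R_E*sin(el))^2 + 2*R_E*h + h^2)
d = -6371.0000*sin(0.8272861) + sqrt((6371.0000*0.7360971)^2 + 2*6371.0000*13655.474 + 13655.474^2)
d = 14866.9884 km

14866.9884 km


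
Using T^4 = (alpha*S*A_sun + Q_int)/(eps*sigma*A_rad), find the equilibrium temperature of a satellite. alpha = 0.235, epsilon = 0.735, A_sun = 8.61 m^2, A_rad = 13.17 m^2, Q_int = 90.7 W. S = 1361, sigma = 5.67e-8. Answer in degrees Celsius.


Numerator = alpha*S*A_sun + Q_int = 0.235*1361*8.61 + 90.7 = 2844.4793 W
Denominator = eps*sigma*A_rad = 0.735*5.67e-8*13.17 = 5.4885316e-07 W/K^4
T^4 = 5.1825871e+09 K^4
T = 268.3099 K = -4.8401 C

-4.8401 degrees Celsius


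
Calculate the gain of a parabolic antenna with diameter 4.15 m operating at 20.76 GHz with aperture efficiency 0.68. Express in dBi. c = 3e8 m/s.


lambda = c/f = 3e8 / 2.076e+10 = 0.01445087 m
G = eta*(pi*D/lambda)^2 = 0.68*(pi*4.15/0.01445087)^2
G = 553499.2547 (linear)
G = 10*log10(553499.2547) = 57.4312 dBi

57.4312 dBi


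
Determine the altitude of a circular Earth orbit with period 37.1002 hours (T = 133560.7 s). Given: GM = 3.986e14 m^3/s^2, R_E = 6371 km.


T = 133560.7 s
r = (mu*T^2/(4*pi^2))^(1/3) = (3.986e14 * 133560.7^2 / (4*pi^2))^(1/3)
r = 5.6473535e+07 m = 56473.5354 km
alt = r - R_E = 56473.5354 - 6371 = 50102.5354 km

50102.5354 km


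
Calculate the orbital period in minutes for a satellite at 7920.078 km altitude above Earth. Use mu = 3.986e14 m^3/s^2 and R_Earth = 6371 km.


r = 14291.0780 km = 1.4291078e+07 m
T = 2*pi*sqrt(r^3/mu) = 2*pi*sqrt(2.918737e+21 / 3.986e14)
T = 17002.3403 s = 283.3723 min

283.3723 minutes


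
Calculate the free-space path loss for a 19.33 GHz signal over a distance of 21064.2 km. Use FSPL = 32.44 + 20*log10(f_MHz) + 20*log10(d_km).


f = 19.33 GHz = 19330.0000 MHz
d = 21064.2 km
FSPL = 32.44 + 20*log10(19330.0000) + 20*log10(21064.2)
FSPL = 32.44 + 85.7246 + 86.4709
FSPL = 204.6355 dB

204.6355 dB


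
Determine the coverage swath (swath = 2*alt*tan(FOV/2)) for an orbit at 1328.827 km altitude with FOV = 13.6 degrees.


FOV = 13.6 deg = 0.2373648 rad
swath = 2 * alt * tan(FOV/2) = 2 * 1328.827 * tan(0.1186824)
swath = 2 * 1328.827 * 0.1192428
swath = 316.9061 km

316.9061 km


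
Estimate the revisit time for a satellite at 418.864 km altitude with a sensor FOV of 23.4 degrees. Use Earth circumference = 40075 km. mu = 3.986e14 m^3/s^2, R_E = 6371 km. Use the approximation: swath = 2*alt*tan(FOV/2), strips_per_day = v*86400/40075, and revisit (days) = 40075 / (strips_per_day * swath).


swath = 2*418.864*tan(0.2042035) = 173.4851 km
v = sqrt(mu/r) = 7661.9288 m/s = 7.6619 km/s
strips/day = v*86400/40075 = 7.6619*86400/40075 = 16.5188
coverage/day = strips * swath = 16.5188 * 173.4851 = 2865.7650 km
revisit = 40075 / 2865.7650 = 13.9840 days

13.9840 days


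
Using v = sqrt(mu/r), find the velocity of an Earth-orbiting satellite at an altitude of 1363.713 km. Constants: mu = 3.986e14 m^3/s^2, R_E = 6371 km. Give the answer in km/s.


r = R_E + alt = 6371.0 + 1363.713 = 7734.7130 km = 7.734713e+06 m
v = sqrt(mu/r) = sqrt(3.986e14 / 7.734713e+06) = 7178.7122 m/s = 7.1787 km/s

7.1787 km/s


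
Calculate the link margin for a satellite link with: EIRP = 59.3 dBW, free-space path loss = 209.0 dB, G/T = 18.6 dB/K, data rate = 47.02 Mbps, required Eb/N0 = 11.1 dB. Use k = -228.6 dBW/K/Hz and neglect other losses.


C/N0 = EIRP - FSPL + G/T - k = 59.3 - 209.0 + 18.6 - (-228.6)
C/N0 = 97.5000 dB-Hz
R_b = 47.02 Mbps = 4.702e+07 bps -> 10*log10(R_b) = 76.7228 dB-Hz
Eb/N0 = C/N0 - 10*log10(R_b) = 97.5000 - 76.7228 = 20.7772 dB
Margin = Eb/N0 - Eb/N0_req = 20.7772 - 11.1 = 9.6772 dB (link closes)

9.6772 dB


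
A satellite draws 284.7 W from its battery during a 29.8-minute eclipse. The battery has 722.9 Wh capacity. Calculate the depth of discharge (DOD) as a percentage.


E_used = P * t / 60 = 284.7 * 29.8 / 60 = 141.4010 Wh
DOD = E_used / E_total * 100 = 141.4010 / 722.9 * 100
DOD = 19.5602 %

19.5602 %


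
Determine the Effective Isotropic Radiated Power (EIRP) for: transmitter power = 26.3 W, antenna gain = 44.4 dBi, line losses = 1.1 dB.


Pt = 26.3 W = 14.1996 dBW
EIRP = Pt_dBW + Gt - losses = 14.1996 + 44.4 - 1.1 = 57.4996 dBW

57.4996 dBW


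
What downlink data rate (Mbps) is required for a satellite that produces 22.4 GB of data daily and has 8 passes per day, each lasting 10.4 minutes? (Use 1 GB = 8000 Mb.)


total contact time = 8 * 10.4 * 60 = 4992.0000 s
data = 22.4 GB = 179200.0000 Mb
rate = 179200.0000 / 4992.0000 = 35.8974 Mbps

35.8974 Mbps


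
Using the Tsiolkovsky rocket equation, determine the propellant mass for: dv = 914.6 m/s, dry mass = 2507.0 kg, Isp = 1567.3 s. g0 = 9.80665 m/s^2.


ve = Isp * g0 = 1567.3 * 9.80665 = 15369.962545 m/s
mass ratio = exp(dv/ve) = exp(914.6/15369.962545) = 1.06131178
m_prop = m_dry * (mr - 1) = 2507.0 * (1.06131178 - 1)
m_prop = 153.7086 kg

153.7086 kg


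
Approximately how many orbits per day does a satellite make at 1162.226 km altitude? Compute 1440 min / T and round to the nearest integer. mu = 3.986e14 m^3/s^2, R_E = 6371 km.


r = 7.533226e+06 m
T = 2*pi*sqrt(r^3/mu) = 6507.0286 s = 108.4505 min
revs/day = 1440 / 108.4505 = 13.2779
Rounded: 13 revolutions per day

13 revolutions per day


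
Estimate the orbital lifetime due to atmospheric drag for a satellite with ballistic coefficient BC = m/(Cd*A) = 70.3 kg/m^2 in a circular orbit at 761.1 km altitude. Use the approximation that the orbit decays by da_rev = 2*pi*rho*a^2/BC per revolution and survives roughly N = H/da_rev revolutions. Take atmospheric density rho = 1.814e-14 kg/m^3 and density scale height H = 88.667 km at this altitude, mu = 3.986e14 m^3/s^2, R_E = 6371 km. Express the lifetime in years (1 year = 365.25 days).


a = R_E + alt = 7132.1000 km = 7.1321e+06 m
da_rev = 2*pi*rho*a^2/BC = 2*pi*1.814e-14*(7.1321e+06)^2/70.3 = 0.082470129 m per revolution
N = H/da_rev = 88667.0000 m / 0.082470129 m = 1.0751408e+06 revolutions
P = 2*pi*sqrt(a^3/mu) = 5994.2846 s
lifetime = N*P = 1.0751408e+06 * 5994.2846 = 6.4446999e+09 s = 74591.4338 days
years = 74591.4338 / 365.25 = 204.2202 years

204.2202 years


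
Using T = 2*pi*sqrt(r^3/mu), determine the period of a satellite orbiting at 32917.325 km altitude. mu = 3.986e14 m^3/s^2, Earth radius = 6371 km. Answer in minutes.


r = 39288.3250 km = 3.9288325e+07 m
T = 2*pi*sqrt(r^3/mu) = 2*pi*sqrt(6.0644377e+22 / 3.986e14)
T = 77500.8546 s = 1291.6809 min

1291.6809 minutes


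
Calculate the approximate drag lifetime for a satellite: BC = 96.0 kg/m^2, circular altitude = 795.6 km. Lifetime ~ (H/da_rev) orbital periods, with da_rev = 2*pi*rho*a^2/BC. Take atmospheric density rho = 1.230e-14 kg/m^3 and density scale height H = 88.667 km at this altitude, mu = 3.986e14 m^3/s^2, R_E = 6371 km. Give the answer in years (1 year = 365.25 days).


a = R_E + alt = 7166.6000 km = 7.1666e+06 m
da_rev = 2*pi*rho*a^2/BC = 2*pi*1.230e-14*(7.1666e+06)^2/96.0 = 0.0413466261 m per revolution
N = H/da_rev = 88667.0000 m / 0.0413466261 m = 2.1444797e+06 revolutions
P = 2*pi*sqrt(a^3/mu) = 6037.8312 s
lifetime = N*P = 2.1444797e+06 * 6037.8312 = 1.2948006e+10 s = 149861.1855 days
years = 149861.1855 / 365.25 = 410.2976 years

410.2976 years


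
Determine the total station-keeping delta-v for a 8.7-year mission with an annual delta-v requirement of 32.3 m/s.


dV = rate * years = 32.3 * 8.7
dV = 281.0100 m/s

281.0100 m/s


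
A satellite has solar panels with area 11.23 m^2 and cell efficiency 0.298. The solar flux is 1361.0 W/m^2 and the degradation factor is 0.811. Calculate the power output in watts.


P = area * eta * S * degradation
P = 11.23 * 0.298 * 1361.0 * 0.811
P = 3693.8138 W

3693.8138 W


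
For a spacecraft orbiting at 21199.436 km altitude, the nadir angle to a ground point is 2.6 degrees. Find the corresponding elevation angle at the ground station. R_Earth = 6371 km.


r = R_E + alt = 27570.4360 km
Law of sines in the satellite / Earth-center / ground-point triangle:
  sin(nadir)/R_E = sin(90 + el)/r  =>  cos(el) = (r/R_E)*sin(nadir)
cos(el) = (27570.4360 / 6371.0000) * sin(2.6 deg) = 0.1963079
el = arccos(0.1963079) = 78.6789 deg
(Earth-central angle = 90 - nadir - el = 8.7211 deg)

78.6789 degrees


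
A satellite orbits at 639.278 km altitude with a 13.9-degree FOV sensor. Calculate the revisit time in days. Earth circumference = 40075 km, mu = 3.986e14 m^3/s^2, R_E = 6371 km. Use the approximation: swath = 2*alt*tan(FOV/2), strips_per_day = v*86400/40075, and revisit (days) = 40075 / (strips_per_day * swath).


swath = 2*639.278*tan(0.1213004) = 155.8545 km
v = sqrt(mu/r) = 7540.5153 m/s = 7.5405 km/s
strips/day = v*86400/40075 = 7.5405*86400/40075 = 16.2570
coverage/day = strips * swath = 16.2570 * 155.8545 = 2533.7312 km
revisit = 40075 / 2533.7312 = 15.8166 days

15.8166 days


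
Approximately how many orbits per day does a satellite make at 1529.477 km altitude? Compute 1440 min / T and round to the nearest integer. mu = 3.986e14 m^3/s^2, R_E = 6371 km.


r = 7.900477e+06 m
T = 2*pi*sqrt(r^3/mu) = 6988.6162 s = 116.4769 min
revs/day = 1440 / 116.4769 = 12.3630
Rounded: 12 revolutions per day

12 revolutions per day


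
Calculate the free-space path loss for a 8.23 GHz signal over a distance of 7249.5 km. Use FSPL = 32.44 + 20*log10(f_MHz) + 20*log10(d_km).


f = 8.23 GHz = 8230.0000 MHz
d = 7249.5 km
FSPL = 32.44 + 20*log10(8230.0000) + 20*log10(7249.5)
FSPL = 32.44 + 78.3080 + 77.2062
FSPL = 187.9542 dB

187.9542 dB


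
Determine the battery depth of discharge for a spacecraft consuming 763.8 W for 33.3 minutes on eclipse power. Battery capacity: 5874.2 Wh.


E_used = P * t / 60 = 763.8 * 33.3 / 60 = 423.9090 Wh
DOD = E_used / E_total * 100 = 423.9090 / 5874.2 * 100
DOD = 7.2165 %

7.2165 %


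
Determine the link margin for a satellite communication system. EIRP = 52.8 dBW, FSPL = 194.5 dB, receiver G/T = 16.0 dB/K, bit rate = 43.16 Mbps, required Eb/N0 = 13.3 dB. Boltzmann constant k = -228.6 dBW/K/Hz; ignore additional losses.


C/N0 = EIRP - FSPL + G/T - k = 52.8 - 194.5 + 16.0 - (-228.6)
C/N0 = 102.9000 dB-Hz
R_b = 43.16 Mbps = 4.316e+07 bps -> 10*log10(R_b) = 76.3508 dB-Hz
Eb/N0 = C/N0 - 10*log10(R_b) = 102.9000 - 76.3508 = 26.5492 dB
Margin = Eb/N0 - Eb/N0_req = 26.5492 - 13.3 = 13.2492 dB (link closes)

13.2492 dB


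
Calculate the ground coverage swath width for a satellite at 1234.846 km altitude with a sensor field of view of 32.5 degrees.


FOV = 32.5 deg = 0.567232 rad
swath = 2 * alt * tan(FOV/2) = 2 * 1234.846 * tan(0.283616)
swath = 2 * 1234.846 * 0.2914734
swath = 719.8496 km

719.8496 km


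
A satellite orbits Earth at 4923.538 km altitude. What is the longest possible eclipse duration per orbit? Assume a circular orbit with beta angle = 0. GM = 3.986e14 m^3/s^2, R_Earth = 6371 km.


r = 11294.5380 km
T = 199.0961 min
Eclipse fraction = arcsin(R_E/r)/pi = arcsin(6371.0000/11294.5380)/pi
= arcsin(0.564078)/pi = 0.1907683
Eclipse duration = 0.1907683 * 199.0961 = 37.9812 min

37.9812 minutes


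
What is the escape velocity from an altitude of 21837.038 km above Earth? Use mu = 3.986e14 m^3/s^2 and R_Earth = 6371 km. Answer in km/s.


r = 6371.0 + 21837.038 = 28208.0380 km = 2.8208038e+07 m
v_esc = sqrt(2*mu/r) = sqrt(2*3.986e14 / 2.8208038e+07)
v_esc = 5316.1497 m/s = 5.3161 km/s

5.3161 km/s


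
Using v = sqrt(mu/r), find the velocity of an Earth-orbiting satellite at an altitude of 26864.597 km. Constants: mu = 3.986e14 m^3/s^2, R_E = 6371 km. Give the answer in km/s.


r = R_E + alt = 6371.0 + 26864.597 = 33235.5970 km = 3.3235597e+07 m
v = sqrt(mu/r) = sqrt(3.986e14 / 3.3235597e+07) = 3463.1149 m/s = 3.4631 km/s

3.4631 km/s


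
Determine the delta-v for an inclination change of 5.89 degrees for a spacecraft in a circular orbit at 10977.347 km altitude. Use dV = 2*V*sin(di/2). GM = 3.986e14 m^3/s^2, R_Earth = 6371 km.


r = 17348.3470 km = 1.7348347e+07 m
V = sqrt(mu/r) = 4793.3550 m/s
di = 5.89 deg = 0.1027999 rad
dV = 2*V*sin(di/2) = 2*4793.3550*sin(0.05139995)
dV = 492.5394 m/s = 0.4925394 km/s

0.4925 km/s


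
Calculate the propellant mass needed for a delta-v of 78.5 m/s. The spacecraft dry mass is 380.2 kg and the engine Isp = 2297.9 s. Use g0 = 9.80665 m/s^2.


ve = Isp * g0 = 2297.9 * 9.80665 = 22534.701035 m/s
mass ratio = exp(dv/ve) = exp(78.5/22534.701035) = 1.00348959
m_prop = m_dry * (mr - 1) = 380.2 * (1.00348959 - 1)
m_prop = 1.3267 kg

1.3267 kg


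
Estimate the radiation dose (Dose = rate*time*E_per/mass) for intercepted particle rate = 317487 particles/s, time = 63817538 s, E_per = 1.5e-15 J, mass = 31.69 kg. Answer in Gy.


Total energy deposited = rate * time * E_per
  = 317487 * 63817538 * 1.5e-15 = 0.03039186 J
Dose = E_total / mass = 0.03039186 / 31.69
Dose = 9.5903623e-04 Gy

9.5904e-04 Gy


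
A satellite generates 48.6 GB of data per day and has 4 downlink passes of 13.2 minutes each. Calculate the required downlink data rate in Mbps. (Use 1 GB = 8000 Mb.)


total contact time = 4 * 13.2 * 60 = 3168.0000 s
data = 48.6 GB = 388800.0000 Mb
rate = 388800.0000 / 3168.0000 = 122.7273 Mbps

122.7273 Mbps


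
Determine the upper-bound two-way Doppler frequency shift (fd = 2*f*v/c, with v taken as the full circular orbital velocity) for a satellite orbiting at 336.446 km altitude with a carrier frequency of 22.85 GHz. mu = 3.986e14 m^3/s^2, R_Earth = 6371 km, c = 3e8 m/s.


r = 6.707446e+06 m
v = sqrt(mu/r) = 7708.8582 m/s (worst-case radial velocity)
f = 22.85 GHz = 2.285e+10 Hz
fd = 2*f*v/c = 2*2.285e+10*7708.8582/3.0e+08
fd = 1.1743161e+06 Hz

1.1743e+06 Hz


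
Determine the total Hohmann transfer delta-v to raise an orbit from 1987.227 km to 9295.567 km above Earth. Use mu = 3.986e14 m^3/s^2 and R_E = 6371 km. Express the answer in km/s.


r1 = 8358.2270 km = 8.358227e+06 m
r2 = 15666.5670 km = 1.5666567e+07 m
dv1 = sqrt(mu/r1)*(sqrt(2*r2/(r1+r2)) - 1) = 980.7267 m/s
dv2 = sqrt(mu/r2)*(1 - sqrt(2*r1/(r1+r2))) = 836.5787 m/s
total dv = |dv1| + |dv2| = 980.7267 + 836.5787 = 1817.3054 m/s = 1.8173 km/s

1.8173 km/s


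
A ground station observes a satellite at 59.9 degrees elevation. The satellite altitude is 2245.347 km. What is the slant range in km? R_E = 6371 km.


h = 2245.347 km, el = 59.9 deg
d = -R_E*sin(el) + sqrt((R_E*sin(el))^2 + 2*R_E*h + h^2)
d = -6371.0000*sin(1.0455) + sqrt((6371.0000*0.8651514)^2 + 2*6371.0000*2245.347 + 2245.347^2)
d = 2490.1583 km

2490.1583 km


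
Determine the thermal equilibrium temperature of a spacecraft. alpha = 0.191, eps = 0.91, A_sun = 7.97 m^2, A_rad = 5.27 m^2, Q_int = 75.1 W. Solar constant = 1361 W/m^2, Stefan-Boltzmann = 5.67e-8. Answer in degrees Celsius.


Numerator = alpha*S*A_sun + Q_int = 0.191*1361*7.97 + 75.1 = 2146.9095 W
Denominator = eps*sigma*A_rad = 0.91*5.67e-8*5.27 = 2.7191619e-07 W/K^4
T^4 = 7.8954823e+09 K^4
T = 298.0881 K = 24.9381 C

24.9381 degrees Celsius


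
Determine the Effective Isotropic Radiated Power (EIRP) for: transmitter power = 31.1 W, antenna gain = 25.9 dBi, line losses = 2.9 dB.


Pt = 31.1 W = 14.9276 dBW
EIRP = Pt_dBW + Gt - losses = 14.9276 + 25.9 - 2.9 = 37.9276 dBW

37.9276 dBW


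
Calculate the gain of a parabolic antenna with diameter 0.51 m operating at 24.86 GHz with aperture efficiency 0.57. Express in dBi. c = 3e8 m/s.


lambda = c/f = 3e8 / 2.486e+10 = 0.01206758 m
G = eta*(pi*D/lambda)^2 = 0.57*(pi*0.51/0.01206758)^2
G = 10047.8858 (linear)
G = 10*log10(10047.8858) = 40.0207 dBi

40.0207 dBi


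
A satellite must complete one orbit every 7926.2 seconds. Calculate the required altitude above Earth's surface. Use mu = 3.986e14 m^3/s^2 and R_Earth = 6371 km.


T = 7926.2 s
r = (mu*T^2/(4*pi^2))^(1/3) = (3.986e14 * 7926.2^2 / (4*pi^2))^(1/3)
r = 8.5921636e+06 m = 8592.1636 km
alt = r - R_E = 8592.1636 - 6371 = 2221.1636 km

2221.1636 km


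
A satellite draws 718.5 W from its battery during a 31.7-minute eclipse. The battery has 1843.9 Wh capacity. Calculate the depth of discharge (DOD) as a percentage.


E_used = P * t / 60 = 718.5 * 31.7 / 60 = 379.6075 Wh
DOD = E_used / E_total * 100 = 379.6075 / 1843.9 * 100
DOD = 20.5872 %

20.5872 %


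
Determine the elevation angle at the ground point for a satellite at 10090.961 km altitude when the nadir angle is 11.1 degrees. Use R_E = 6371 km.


r = R_E + alt = 16461.9610 km
Law of sines in the satellite / Earth-center / ground-point triangle:
  sin(nadir)/R_E = sin(90 + el)/r  =>  cos(el) = (r/R_E)*sin(nadir)
cos(el) = (16461.9610 / 6371.0000) * sin(11.1 deg) = 0.4974555
el = arccos(0.4974555) = 60.1682 deg
(Earth-central angle = 90 - nadir - el = 18.7318 deg)

60.1682 degrees


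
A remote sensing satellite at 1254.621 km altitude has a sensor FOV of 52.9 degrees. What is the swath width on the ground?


FOV = 52.9 deg = 0.9232792 rad
swath = 2 * alt * tan(FOV/2) = 2 * 1254.621 * tan(0.4616396)
swath = 2 * 1254.621 * 0.4974925
swath = 1248.3290 km

1248.3290 km


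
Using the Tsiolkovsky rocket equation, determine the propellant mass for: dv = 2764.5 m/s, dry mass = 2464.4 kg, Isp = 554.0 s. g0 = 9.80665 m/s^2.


ve = Isp * g0 = 554.0 * 9.80665 = 5432.884100 m/s
mass ratio = exp(dv/ve) = exp(2764.5/5432.884100) = 1.66337015
m_prop = m_dry * (mr - 1) = 2464.4 * (1.66337015 - 1)
m_prop = 1634.8094 kg

1634.8094 kg


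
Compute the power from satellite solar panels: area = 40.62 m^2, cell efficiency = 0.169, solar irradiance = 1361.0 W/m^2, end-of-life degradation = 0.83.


P = area * eta * S * degradation
P = 40.62 * 0.169 * 1361.0 * 0.83
P = 7754.6614 W

7754.6614 W


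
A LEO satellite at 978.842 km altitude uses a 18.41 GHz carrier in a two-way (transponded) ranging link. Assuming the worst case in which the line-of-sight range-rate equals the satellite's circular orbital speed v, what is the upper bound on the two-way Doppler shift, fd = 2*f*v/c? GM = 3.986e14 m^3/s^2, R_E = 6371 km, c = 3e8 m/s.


r = 7.349842e+06 m
v = sqrt(mu/r) = 7364.2690 m/s (worst-case radial velocity)
f = 18.41 GHz = 1.841e+10 Hz
fd = 2*f*v/c = 2*1.841e+10*7364.2690/3.0e+08
fd = 903841.2855 Hz

903841.2855 Hz


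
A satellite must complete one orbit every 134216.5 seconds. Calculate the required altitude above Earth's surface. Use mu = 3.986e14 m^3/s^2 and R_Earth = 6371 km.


T = 134216.5 s
r = (mu*T^2/(4*pi^2))^(1/3) = (3.986e14 * 134216.5^2 / (4*pi^2))^(1/3)
r = 5.6658246e+07 m = 56658.2460 km
alt = r - R_E = 56658.2460 - 6371 = 50287.2460 km

50287.2460 km


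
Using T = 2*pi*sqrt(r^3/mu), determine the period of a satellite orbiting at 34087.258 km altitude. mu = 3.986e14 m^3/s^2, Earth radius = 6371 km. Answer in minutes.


r = 40458.2580 km = 4.0458258e+07 m
T = 2*pi*sqrt(r^3/mu) = 2*pi*sqrt(6.6224935e+22 / 3.986e14)
T = 80988.2455 s = 1349.8041 min

1349.8041 minutes


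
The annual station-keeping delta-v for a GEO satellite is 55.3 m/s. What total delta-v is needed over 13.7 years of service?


dV = rate * years = 55.3 * 13.7
dV = 757.6100 m/s

757.6100 m/s


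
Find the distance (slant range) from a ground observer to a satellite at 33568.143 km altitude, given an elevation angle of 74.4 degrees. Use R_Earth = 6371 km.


h = 33568.143 km, el = 74.4 deg
d = -R_E*sin(el) + sqrt((R_E*sin(el))^2 + 2*R_E*h + h^2)
d = -6371.0000*sin(1.2985) + sqrt((6371.0000*0.9631626)^2 + 2*6371.0000*33568.143 + 33568.143^2)
d = 33766.0695 km

33766.0695 km


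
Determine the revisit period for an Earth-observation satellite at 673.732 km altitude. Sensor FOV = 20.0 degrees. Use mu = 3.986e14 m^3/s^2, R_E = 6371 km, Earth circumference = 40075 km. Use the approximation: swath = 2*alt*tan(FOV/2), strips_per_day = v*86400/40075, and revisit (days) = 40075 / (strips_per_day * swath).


swath = 2*673.732*tan(0.1745329) = 237.5943 km
v = sqrt(mu/r) = 7522.0533 m/s = 7.5221 km/s
strips/day = v*86400/40075 = 7.5221*86400/40075 = 16.2172
coverage/day = strips * swath = 16.2172 * 237.5943 = 3853.1202 km
revisit = 40075 / 3853.1202 = 10.4007 days

10.4007 days


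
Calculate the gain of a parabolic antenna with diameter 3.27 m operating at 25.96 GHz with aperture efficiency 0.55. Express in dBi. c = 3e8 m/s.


lambda = c/f = 3e8 / 2.596e+10 = 0.01155624 m
G = eta*(pi*D/lambda)^2 = 0.55*(pi*3.27/0.01155624)^2
G = 434635.1111 (linear)
G = 10*log10(434635.1111) = 56.3812 dBi

56.3812 dBi


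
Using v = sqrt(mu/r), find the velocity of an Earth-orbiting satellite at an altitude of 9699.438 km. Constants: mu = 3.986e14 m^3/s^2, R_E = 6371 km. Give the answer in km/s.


r = R_E + alt = 6371.0 + 9699.438 = 16070.4380 km = 1.6070438e+07 m
v = sqrt(mu/r) = sqrt(3.986e14 / 1.6070438e+07) = 4980.2918 m/s = 4.9803 km/s

4.9803 km/s


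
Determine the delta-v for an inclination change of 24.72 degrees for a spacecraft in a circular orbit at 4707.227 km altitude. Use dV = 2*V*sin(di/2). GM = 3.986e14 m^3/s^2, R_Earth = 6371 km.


r = 11078.2270 km = 1.1078227e+07 m
V = sqrt(mu/r) = 5998.3737 m/s
di = 24.72 deg = 0.4314454 rad
dV = 2*V*sin(di/2) = 2*5998.3737*sin(0.2157227)
dV = 2567.9449 m/s = 2.5679 km/s

2.5679 km/s


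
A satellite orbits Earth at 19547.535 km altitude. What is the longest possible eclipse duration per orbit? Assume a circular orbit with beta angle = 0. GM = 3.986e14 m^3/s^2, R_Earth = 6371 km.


r = 25918.5350 km
T = 692.1108 min
Eclipse fraction = arcsin(R_E/r)/pi = arcsin(6371.0000/25918.5350)/pi
= arcsin(0.2458086)/pi = 0.07905348
Eclipse duration = 0.07905348 * 692.1108 = 54.7138 min

54.7138 minutes


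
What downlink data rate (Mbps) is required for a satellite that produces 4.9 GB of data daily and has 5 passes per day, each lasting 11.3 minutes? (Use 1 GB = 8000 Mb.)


total contact time = 5 * 11.3 * 60 = 3390.0000 s
data = 4.9 GB = 39200.0000 Mb
rate = 39200.0000 / 3390.0000 = 11.5634 Mbps

11.5634 Mbps


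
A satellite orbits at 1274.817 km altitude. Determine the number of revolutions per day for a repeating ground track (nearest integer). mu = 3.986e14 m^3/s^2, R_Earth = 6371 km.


r = 7.645817e+06 m
T = 2*pi*sqrt(r^3/mu) = 6653.4526 s = 110.8909 min
revs/day = 1440 / 110.8909 = 12.9857
Rounded: 13 revolutions per day

13 revolutions per day


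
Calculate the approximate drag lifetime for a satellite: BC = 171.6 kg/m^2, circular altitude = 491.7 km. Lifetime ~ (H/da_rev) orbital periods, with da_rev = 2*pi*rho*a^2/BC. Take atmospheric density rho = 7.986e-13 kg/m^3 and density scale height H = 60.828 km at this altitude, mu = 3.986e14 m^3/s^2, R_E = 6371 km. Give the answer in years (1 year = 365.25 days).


a = R_E + alt = 6862.7000 km = 6.8627e+06 m
da_rev = 2*pi*rho*a^2/BC = 2*pi*7.986e-13*(6.8627e+06)^2/171.6 = 1.377152 m per revolution
N = H/da_rev = 60828.0000 m / 1.377152 m = 44169.4120 revolutions
P = 2*pi*sqrt(a^3/mu) = 5657.8801 s
lifetime = N*P = 44169.4120 * 5657.8801 = 2.4990524e+08 s = 2892.4217 days
years = 2892.4217 / 365.25 = 7.9190 years

7.9190 years
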